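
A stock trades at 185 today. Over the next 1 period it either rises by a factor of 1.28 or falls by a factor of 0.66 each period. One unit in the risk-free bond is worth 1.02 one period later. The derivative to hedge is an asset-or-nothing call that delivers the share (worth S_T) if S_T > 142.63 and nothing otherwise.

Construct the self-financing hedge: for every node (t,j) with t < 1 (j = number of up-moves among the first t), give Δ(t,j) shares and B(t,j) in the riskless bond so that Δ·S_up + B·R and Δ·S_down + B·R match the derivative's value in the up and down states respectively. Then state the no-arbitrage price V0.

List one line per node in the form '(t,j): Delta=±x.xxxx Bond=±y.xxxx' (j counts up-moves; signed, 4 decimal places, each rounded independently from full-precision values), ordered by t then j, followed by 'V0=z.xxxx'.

(0,0): Delta=2.0645 Bond=-247.1347
V0=134.8008

No-arbitrage ⇒ martingale measure with p* = (R−d)/(u−d) = 0.5806.
Terminal values V(1,·): V(1,0)=0.0000, V(1,1)=236.8000
(0,0): S=185.0000. Δ = (V_up−V_dn)/(S_up−S_dn) = (236.8000−0.0000)/(236.8000−122.1000) = 2.0645. V = [p*·236.8000 + (1−p*)·0.0000]/1.02 = 134.8008. B = V − Δ·S = -247.1347.
Check: Δ(0,0)·S0 + B(0,0) = 134.8008 = V0.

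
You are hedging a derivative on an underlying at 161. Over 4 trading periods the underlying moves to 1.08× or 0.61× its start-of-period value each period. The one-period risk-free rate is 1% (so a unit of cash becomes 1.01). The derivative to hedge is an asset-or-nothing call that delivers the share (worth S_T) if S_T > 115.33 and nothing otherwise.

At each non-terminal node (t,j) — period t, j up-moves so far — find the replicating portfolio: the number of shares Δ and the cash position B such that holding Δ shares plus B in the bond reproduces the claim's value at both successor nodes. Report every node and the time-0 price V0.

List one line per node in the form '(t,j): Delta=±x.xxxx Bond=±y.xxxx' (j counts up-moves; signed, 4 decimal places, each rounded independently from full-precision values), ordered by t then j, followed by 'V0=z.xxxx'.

Under the risk-neutral measure, an up-move has probability p* = (R−d)/(u−d) = 0.8511 and values discount at R = 1.01.
Payoff layer (t=4): V(4,0)=0.0000, V(4,1)=0.0000, V(4,2)=0.0000, V(4,3)=123.7163, V(4,4)=219.0387
Node (3,0) S=36.5439: V=(p*·0.0000+(1−p*)·0.0000)/1.01=0.0000; Δ=(0.0000−0.0000)/(39.4675−22.2918)=0.0000; B=V−Δ·S=0.0000
Node (3,1) S=64.7007: V=(p*·0.0000+(1−p*)·0.0000)/1.01=0.0000; Δ=(0.0000−0.0000)/(69.8768−39.4675)=0.0000; B=V−Δ·S=0.0000
Node (3,2) S=114.5521: V=(p*·123.7163+(1−p*)·0.0000)/1.01=104.2480; Δ=(123.7163−0.0000)/(123.7163−69.8768)=2.2979; B=V−Δ·S=-158.9782
Node (3,3) S=202.8136: V=(p*·219.0387+(1−p*)·123.7163)/1.01=202.8136; Δ=(219.0387−123.7163)/(219.0387−123.7163)=1.0000; B=V−Δ·S=0.0000
Node (2,0) S=59.9081: V=(p*·0.0000+(1−p*)·0.0000)/1.01=0.0000; Δ=(0.0000−0.0000)/(64.7007−36.5439)=0.0000; B=V−Δ·S=0.0000
Node (2,1) S=106.0668: V=(p*·104.2480+(1−p*)·0.0000)/1.01=87.8433; Δ=(104.2480−0.0000)/(114.5521−64.7007)=2.0912; B=V−Δ·S=-133.9610
Node (2,2) S=187.7904: V=(p*·202.8136+(1−p*)·104.2480)/1.01=186.2709; Δ=(202.8136−104.2480)/(202.8136−114.5521)=1.1167; B=V−Δ·S=-23.4432
Node (1,0) S=98.2100: V=(p*·87.8433+(1−p*)·0.0000)/1.01=74.0200; Δ=(87.8433−0.0000)/(106.0668−59.9081)=1.9031; B=V−Δ·S=-112.8805
Node (1,1) S=173.8800: V=(p*·186.2709+(1−p*)·87.8433)/1.01=169.9124; Δ=(186.2709−87.8433)/(187.7904−106.0668)=1.2044; B=V−Δ·S=-39.5082
Node (0,0) S=161.0000: V=(p*·169.9124+(1−p*)·74.0200)/1.01=154.0896; Δ=(169.9124−74.0200)/(173.8800−98.2100)=1.2672; B=V−Δ·S=-49.9366
The time-0 hedge costs 154.0896, which is the no-arbitrage price.

(0,0): Delta=1.2672 Bond=-49.9366
(1,0): Delta=1.9031 Bond=-112.8805
(1,1): Delta=1.2044 Bond=-39.5082
(2,0): Delta=0.0000 Bond=0.0000
(2,1): Delta=2.0912 Bond=-133.9610
(2,2): Delta=1.1167 Bond=-23.4432
(3,0): Delta=0.0000 Bond=0.0000
(3,1): Delta=0.0000 Bond=0.0000
(3,2): Delta=2.2979 Bond=-158.9782
(3,3): Delta=1.0000 Bond=0.0000
V0=154.0896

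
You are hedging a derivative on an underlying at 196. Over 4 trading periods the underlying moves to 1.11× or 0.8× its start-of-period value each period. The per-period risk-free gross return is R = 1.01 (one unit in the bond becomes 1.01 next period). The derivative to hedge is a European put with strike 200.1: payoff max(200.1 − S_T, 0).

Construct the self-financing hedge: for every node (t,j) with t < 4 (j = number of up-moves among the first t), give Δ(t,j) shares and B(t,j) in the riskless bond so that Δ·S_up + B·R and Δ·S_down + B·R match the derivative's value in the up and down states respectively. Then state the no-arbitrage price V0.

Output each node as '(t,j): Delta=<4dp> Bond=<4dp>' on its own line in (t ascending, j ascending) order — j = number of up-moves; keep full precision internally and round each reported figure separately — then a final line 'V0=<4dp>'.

Under the risk-neutral measure, an up-move has probability p* = (R−d)/(u−d) = 0.6774 and values discount at R = 1.01.
At expiry t=4: V(4,0)=119.8184, V(4,1)=88.7093, V(4,2)=45.5454, V(4,3)=0.0000, V(4,4)=0.0000
(3,0): S=100.3520. Δ = (V_up−V_dn)/(S_up−S_dn) = (88.7093−119.8184)/(111.3907−80.2816) = -1.0000. V = [p*·88.7093 + (1−p*)·119.8184]/1.01 = 97.7668. B = V − Δ·S = 198.1188.
(3,1): S=139.2384. Δ = (V_up−V_dn)/(S_up−S_dn) = (45.5454−88.7093)/(154.5546−111.3907) = -1.0000. V = [p*·45.5454 + (1−p*)·88.7093]/1.01 = 58.8804. B = V − Δ·S = 198.1188.
(3,2): S=193.1933. Δ = (V_up−V_dn)/(S_up−S_dn) = (0.0000−45.5454)/(214.4445−154.5546) = -0.7605. V = [p*·0.0000 + (1−p*)·45.5454]/1.01 = 14.5466. B = V − Δ·S = 161.4672.
(3,3): S=268.0557. Δ = (V_up−V_dn)/(S_up−S_dn) = (0.0000−0.0000)/(297.5418−214.4445) = 0.0000. V = [p*·0.0000 + (1−p*)·0.0000]/1.01 = 0.0000. B = V − Δ·S = 0.0000.
(2,0): S=125.4400. Δ = (V_up−V_dn)/(S_up−S_dn) = (58.8804−97.7668)/(139.2384−100.3520) = -1.0000. V = [p*·58.8804 + (1−p*)·97.7668]/1.01 = 70.7172. B = V − Δ·S = 196.1572.
(2,1): S=174.0480. Δ = (V_up−V_dn)/(S_up−S_dn) = (14.5466−58.8804)/(193.1933−139.2384) = -0.8217. V = [p*·14.5466 + (1−p*)·58.8804]/1.01 = 28.5622. B = V − Δ·S = 171.5745.
(2,2): S=241.4916. Δ = (V_up−V_dn)/(S_up−S_dn) = (0.0000−14.5466)/(268.0557−193.1933) = -0.1943. V = [p*·0.0000 + (1−p*)·14.5466]/1.01 = 4.6460. B = V − Δ·S = 51.5705.
(1,0): S=156.8000. Δ = (V_up−V_dn)/(S_up−S_dn) = (28.5622−70.7172)/(174.0480−125.4400) = -0.8672. V = [p*·28.5622 + (1−p*)·70.7172]/1.01 = 41.7432. B = V − Δ·S = 177.7272.
(1,1): S=217.5600. Δ = (V_up−V_dn)/(S_up−S_dn) = (4.6460−28.5622)/(241.4916−174.0480) = -0.3546. V = [p*·4.6460 + (1−p*)·28.5622]/1.01 = 12.2385. B = V − Δ·S = 89.3876.
(0,0): S=196.0000. Δ = (V_up−V_dn)/(S_up−S_dn) = (12.2385−41.7432)/(217.5600−156.8000) = -0.4856. V = [p*·12.2385 + (1−p*)·41.7432]/1.01 = 21.5407. B = V − Δ·S = 116.7171.
Each (Δ,B) replicates both successor values, so the strategy is self-financing and V0 is arbitrage-free.

(0,0): Delta=-0.4856 Bond=116.7171
(1,0): Delta=-0.8672 Bond=177.7272
(1,1): Delta=-0.3546 Bond=89.3876
(2,0): Delta=-1.0000 Bond=196.1572
(2,1): Delta=-0.8217 Bond=171.5745
(2,2): Delta=-0.1943 Bond=51.5705
(3,0): Delta=-1.0000 Bond=198.1188
(3,1): Delta=-1.0000 Bond=198.1188
(3,2): Delta=-0.7605 Bond=161.4672
(3,3): Delta=0.0000 Bond=0.0000
V0=21.5407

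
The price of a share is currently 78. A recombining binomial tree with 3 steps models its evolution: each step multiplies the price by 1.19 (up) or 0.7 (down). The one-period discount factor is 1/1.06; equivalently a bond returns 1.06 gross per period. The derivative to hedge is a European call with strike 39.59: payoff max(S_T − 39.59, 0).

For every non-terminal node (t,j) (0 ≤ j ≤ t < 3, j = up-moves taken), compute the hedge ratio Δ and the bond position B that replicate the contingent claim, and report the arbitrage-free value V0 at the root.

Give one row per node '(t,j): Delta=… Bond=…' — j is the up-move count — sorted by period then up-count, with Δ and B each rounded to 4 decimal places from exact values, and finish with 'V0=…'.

(0,0): Delta=0.9790 Bond=-31.3982
(1,0): Delta=0.8799 Bond=-27.8743
(1,1): Delta=1.0000 Bond=-35.2350
(2,0): Delta=0.3146 Bond=-7.9404
(2,1): Delta=1.0000 Bond=-37.3491
(2,2): Delta=1.0000 Bond=-37.3491
V0=44.9607

The replicating-portfolio and risk-neutral prices coincide; use p* = (1.06−0.7)/(1.19−0.7) = 0.7347 for the latter.
Payoff layer (t=3): V(3,0)=0.0000, V(3,1)=5.8918, V(3,2)=37.7291, V(3,3)=91.8524
(2,0): S=38.2200. Δ = (V_up−V_dn)/(S_up−S_dn) = (5.8918−0.0000)/(45.4818−26.7540) = 0.3146. V = [p*·5.8918 + (1−p*)·0.0000]/1.06 = 4.0837. B = V − Δ·S = -7.9404.
(2,1): S=64.9740. Δ = (V_up−V_dn)/(S_up−S_dn) = (37.7291−5.8918)/(77.3191−45.4818) = 1.0000. V = [p*·37.7291 + (1−p*)·5.8918]/1.06 = 27.6249. B = V − Δ·S = -37.3491.
(2,2): S=110.4558. Δ = (V_up−V_dn)/(S_up−S_dn) = (91.8524−37.7291)/(131.4424−77.3191) = 1.0000. V = [p*·91.8524 + (1−p*)·37.7291]/1.06 = 73.1067. B = V − Δ·S = -37.3491.
(1,0): S=54.6000. Δ = (V_up−V_dn)/(S_up−S_dn) = (27.6249−4.0837)/(64.9740−38.2200) = 0.8799. V = [p*·27.6249 + (1−p*)·4.0837]/1.06 = 20.1691. B = V − Δ·S = -27.8743.
(1,1): S=92.8200. Δ = (V_up−V_dn)/(S_up−S_dn) = (73.1067−27.6249)/(110.4558−64.9740) = 1.0000. V = [p*·73.1067 + (1−p*)·27.6249]/1.06 = 57.5850. B = V − Δ·S = -35.2350.
(0,0): S=78.0000. Δ = (V_up−V_dn)/(S_up−S_dn) = (57.5850−20.1691)/(92.8200−54.6000) = 0.9790. V = [p*·57.5850 + (1−p*)·20.1691]/1.06 = 44.9607. B = V − Δ·S = -31.3982.
Each (Δ,B) replicates both successor values, so the strategy is self-financing and V0 is arbitrage-free.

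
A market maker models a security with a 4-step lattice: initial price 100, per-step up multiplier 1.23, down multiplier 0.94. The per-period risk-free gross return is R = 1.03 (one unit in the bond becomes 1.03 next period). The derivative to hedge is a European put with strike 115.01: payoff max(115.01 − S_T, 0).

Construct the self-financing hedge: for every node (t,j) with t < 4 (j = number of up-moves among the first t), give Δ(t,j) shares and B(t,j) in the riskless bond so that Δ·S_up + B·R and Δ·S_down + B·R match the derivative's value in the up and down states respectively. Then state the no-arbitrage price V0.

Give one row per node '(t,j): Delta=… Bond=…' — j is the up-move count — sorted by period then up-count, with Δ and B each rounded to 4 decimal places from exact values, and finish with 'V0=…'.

Since d<R<u, set p* = (R−d)/(u−d) = 0.3103; price each node as the discounted p*-expectation of its children.
Terminal payoffs: V(4,0)=36.9351, V(4,1)=12.8482, V(4,2)=0.0000, V(4,3)=0.0000, V(4,4)=0.0000
  t=3,j=0: stock 83.0584 → up 102.1618 (V=12.8482), down 78.0749 (V=36.9351). Price 28.6018; hedge Δ=-1.0000, bond B=111.6602.
  t=3,j=1: stock 108.6828 → up 133.6798 (V=0.0000), down 102.1618 (V=12.8482). Price 8.6027; hedge Δ=-0.4076, bond B=52.9068.
  t=3,j=2: stock 142.2126 → up 174.9215 (V=0.0000), down 133.6798 (V=0.0000). Price 0.0000; hedge Δ=0.0000, bond B=0.0000.
  t=3,j=3: stock 186.0867 → up 228.8866 (V=0.0000), down 174.9215 (V=0.0000). Price 0.0000; hedge Δ=0.0000, bond B=0.0000.
  t=2,j=0: stock 88.3600 → up 108.6828 (V=8.6027), down 83.0584 (V=28.6018). Price 21.7429; hedge Δ=-0.7805, bond B=90.7052.
  t=2,j=1: stock 115.6200 → up 142.2126 (V=0.0000), down 108.6828 (V=8.6027). Price 5.7601; hedge Δ=-0.2566, bond B=35.4247.
  t=2,j=2: stock 151.2900 → up 186.0867 (V=0.0000), down 142.2126 (V=0.0000). Price 0.0000; hedge Δ=0.0000, bond B=0.0000.
  t=1,j=0: stock 94.0000 → up 115.6200 (V=5.7601), down 88.3600 (V=21.7429). Price 16.2939; hedge Δ=-0.5863, bond B=71.4070.
  t=1,j=1: stock 123.0000 → up 151.2900 (V=0.0000), down 115.6200 (V=5.7601). Price 3.8568; hedge Δ=-0.1615, bond B=23.7192.
  t=0,j=0: stock 100.0000 → up 123.0000 (V=3.8568), down 94.0000 (V=16.2939). Price 12.0720; hedge Δ=-0.4289, bond B=54.9586.
Self-financing check: at every node Δ·S+B equals the discounted successor values.

(0,0): Delta=-0.4289 Bond=54.9586
(1,0): Delta=-0.5863 Bond=71.4070
(1,1): Delta=-0.1615 Bond=23.7192
(2,0): Delta=-0.7805 Bond=90.7052
(2,1): Delta=-0.2566 Bond=35.4247
(2,2): Delta=0.0000 Bond=0.0000
(3,0): Delta=-1.0000 Bond=111.6602
(3,1): Delta=-0.4076 Bond=52.9068
(3,2): Delta=0.0000 Bond=0.0000
(3,3): Delta=0.0000 Bond=0.0000
V0=12.0720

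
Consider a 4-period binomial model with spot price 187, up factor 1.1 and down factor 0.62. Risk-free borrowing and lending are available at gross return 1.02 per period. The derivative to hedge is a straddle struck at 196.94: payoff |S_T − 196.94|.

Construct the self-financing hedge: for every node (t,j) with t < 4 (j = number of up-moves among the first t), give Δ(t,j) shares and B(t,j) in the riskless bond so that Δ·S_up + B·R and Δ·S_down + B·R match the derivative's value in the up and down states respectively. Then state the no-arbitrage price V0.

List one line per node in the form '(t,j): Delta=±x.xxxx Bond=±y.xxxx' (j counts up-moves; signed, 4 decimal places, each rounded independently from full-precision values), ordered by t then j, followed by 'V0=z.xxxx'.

No-arbitrage ⇒ martingale measure with p* = (R−d)/(u−d) = 0.8333.
Payoff layer (t=4): V(4,0)=169.3083, V(4,1)=147.9159, V(4,2)=109.9618, V(4,3)=42.6239, V(4,4)=76.8467
Node (3,0) S=44.5673: V=(p*·147.9159+(1−p*)·169.3083)/1.02=148.5111; Δ=(147.9159−169.3083)/(49.0241−27.6317)=-1.0000; B=V−Δ·S=193.0784
Node (3,1) S=79.0711: V=(p*·109.9618+(1−p*)·147.9159)/1.02=114.0074; Δ=(109.9618−147.9159)/(86.9782−49.0241)=-1.0000; B=V−Δ·S=193.0784
Node (3,2) S=140.2874: V=(p*·42.6239+(1−p*)·109.9618)/1.02=52.7910; Δ=(42.6239−109.9618)/(154.3161−86.9782)=-1.0000; B=V−Δ·S=193.0784
Node (3,3) S=248.8970: V=(p*·76.8467+(1−p*)·42.6239)/1.02=69.7479; Δ=(76.8467−42.6239)/(273.7867−154.3161)=0.2865; B=V−Δ·S=-1.5496
Node (2,0) S=71.8828: V=(p*·114.0074+(1−p*)·148.5111)/1.02=117.4098; Δ=(114.0074−148.5111)/(79.0711−44.5673)=-1.0000; B=V−Δ·S=189.2926
Node (2,1) S=127.5340: V=(p*·52.7910+(1−p*)·114.0074)/1.02=61.7586; Δ=(52.7910−114.0074)/(140.2874−79.0711)=-1.0000; B=V−Δ·S=189.2926
Node (2,2) S=226.2700: V=(p*·69.7479+(1−p*)·52.7910)/1.02=65.6096; Δ=(69.7479−52.7910)/(248.8970−140.2874)=0.1561; B=V−Δ·S=30.2827
Node (1,0) S=115.9400: V=(p*·61.7586+(1−p*)·117.4098)/1.02=69.6410; Δ=(61.7586−117.4098)/(127.5340−71.8828)=-1.0000; B=V−Δ·S=185.5810
Node (1,1) S=205.7000: V=(p*·65.6096+(1−p*)·61.7586)/1.02=63.6939; Δ=(65.6096−61.7586)/(226.2700−127.5340)=0.0390; B=V−Δ·S=55.6709
Node (0,0) S=187.0000: V=(p*·63.6939+(1−p*)·69.6410)/1.02=63.4167; Δ=(63.6939−69.6410)/(205.7000−115.9400)=-0.0663; B=V−Δ·S=75.8065
Root portfolio cost Δ·187+B reproduces V0=63.4167.

(0,0): Delta=-0.0663 Bond=75.8065
(1,0): Delta=-1.0000 Bond=185.5810
(1,1): Delta=0.0390 Bond=55.6709
(2,0): Delta=-1.0000 Bond=189.2926
(2,1): Delta=-1.0000 Bond=189.2926
(2,2): Delta=0.1561 Bond=30.2827
(3,0): Delta=-1.0000 Bond=193.0784
(3,1): Delta=-1.0000 Bond=193.0784
(3,2): Delta=-1.0000 Bond=193.0784
(3,3): Delta=0.2865 Bond=-1.5496
V0=63.4167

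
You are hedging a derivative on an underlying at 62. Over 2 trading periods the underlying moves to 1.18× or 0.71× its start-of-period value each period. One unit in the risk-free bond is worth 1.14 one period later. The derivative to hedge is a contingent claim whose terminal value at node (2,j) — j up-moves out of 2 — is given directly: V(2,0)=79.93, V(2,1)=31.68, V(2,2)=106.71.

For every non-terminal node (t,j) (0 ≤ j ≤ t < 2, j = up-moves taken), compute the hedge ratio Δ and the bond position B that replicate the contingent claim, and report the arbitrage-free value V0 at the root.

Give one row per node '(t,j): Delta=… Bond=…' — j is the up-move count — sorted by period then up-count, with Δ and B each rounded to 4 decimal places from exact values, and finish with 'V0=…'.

(0,0): Delta=1.9428 Bond=-47.4818
(1,0): Delta=-2.3321 Bond=134.0511
(1,1): Delta=2.1820 Bond=-71.6344
V0=72.9700

Risk-neutral probability p* = (R−d)/(u−d) = (1.14−0.71)/(1.18−0.71) = 0.9149.
Terminal values V(2,·): V(2,0)=79.9300, V(2,1)=31.6800, V(2,2)=106.7100
  t=1,j=0: stock 44.0200 → up 51.9436 (V=31.6800), down 31.2542 (V=79.9300). Price 31.3916; hedge Δ=-2.3321, bond B=134.0511.
  t=1,j=1: stock 73.1600 → up 86.3288 (V=106.7100), down 51.9436 (V=31.6800). Price 88.0039; hedge Δ=2.1820, bond B=-71.6344.
  t=0,j=0: stock 62.0000 → up 73.1600 (V=88.0039), down 44.0200 (V=31.3916). Price 72.9700; hedge Δ=1.9428, bond B=-47.4818.
The time-0 hedge costs 72.9700, which is the no-arbitrage price.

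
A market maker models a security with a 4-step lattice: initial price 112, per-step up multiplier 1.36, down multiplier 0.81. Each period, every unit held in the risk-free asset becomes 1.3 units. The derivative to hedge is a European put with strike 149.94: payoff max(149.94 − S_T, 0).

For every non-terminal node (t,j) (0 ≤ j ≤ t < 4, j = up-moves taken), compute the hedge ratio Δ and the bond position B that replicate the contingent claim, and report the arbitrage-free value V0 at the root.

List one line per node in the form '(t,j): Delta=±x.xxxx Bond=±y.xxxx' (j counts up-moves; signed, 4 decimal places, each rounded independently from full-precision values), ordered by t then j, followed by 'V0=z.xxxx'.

The replicating-portfolio and risk-neutral prices coincide; use p* = (1.3−0.81)/(1.36−0.81) = 0.8909 for the latter.
At expiry t=4: V(4,0)=101.7277, V(4,1)=68.9909, V(4,2)=14.0255, V(4,3)=0.0000, V(4,4)=0.0000
(3,0): S=59.5214. Δ = (V_up−V_dn)/(S_up−S_dn) = (68.9909−101.7277)/(80.9491−48.2123) = -1.0000. V = [p*·68.9909 + (1−p*)·101.7277]/1.3 = 55.8171. B = V − Δ·S = 115.3385.
(3,1): S=99.9372. Δ = (V_up−V_dn)/(S_up−S_dn) = (14.0255−68.9909)/(135.9145−80.9491) = -1.0000. V = [p*·14.0255 + (1−p*)·68.9909]/1.3 = 15.4013. B = V − Δ·S = 115.3385.
(3,2): S=167.7957. Δ = (V_up−V_dn)/(S_up−S_dn) = (0.0000−14.0255)/(228.2022−135.9145) = -0.1520. V = [p*·0.0000 + (1−p*)·14.0255]/1.3 = 1.1770. B = V − Δ·S = 26.6778.
(3,3): S=281.7311. Δ = (V_up−V_dn)/(S_up−S_dn) = (0.0000−0.0000)/(383.1543−228.2022) = 0.0000. V = [p*·0.0000 + (1−p*)·0.0000]/1.3 = 0.0000. B = V − Δ·S = 0.0000.
(2,0): S=73.4832. Δ = (V_up−V_dn)/(S_up−S_dn) = (15.4013−55.8171)/(99.9372−59.5214) = -1.0000. V = [p*·15.4013 + (1−p*)·55.8171]/1.3 = 15.2387. B = V − Δ·S = 88.7219.
(2,1): S=123.3792. Δ = (V_up−V_dn)/(S_up−S_dn) = (1.1770−15.4013)/(167.7957−99.9372) = -0.2096. V = [p*·1.1770 + (1−p*)·15.4013]/1.3 = 2.0990. B = V − Δ·S = 27.9615.
(2,2): S=207.1552. Δ = (V_up−V_dn)/(S_up−S_dn) = (0.0000−1.1770)/(281.7311−167.7957) = -0.0103. V = [p*·0.0000 + (1−p*)·1.1770]/1.3 = 0.0988. B = V − Δ·S = 2.2387.
(1,0): S=90.7200. Δ = (V_up−V_dn)/(S_up−S_dn) = (2.0990−15.2387)/(123.3792−73.4832) = -0.2633. V = [p*·2.0990 + (1−p*)·15.2387]/1.3 = 2.7173. B = V − Δ·S = 26.6076.
(1,1): S=152.3200. Δ = (V_up−V_dn)/(S_up−S_dn) = (0.0988−2.0990)/(207.1552−123.3792) = -0.0239. V = [p*·0.0988 + (1−p*)·2.0990]/1.3 = 0.2438. B = V − Δ·S = 3.8806.
(0,0): S=112.0000. Δ = (V_up−V_dn)/(S_up−S_dn) = (0.2438−2.7173)/(152.3200−90.7200) = -0.0402. V = [p*·0.2438 + (1−p*)·2.7173]/1.3 = 0.3951. B = V − Δ·S = 4.8923.
Check: Δ(0,0)·S0 + B(0,0) = 0.3951 = V0.

(0,0): Delta=-0.0402 Bond=4.8923
(1,0): Delta=-0.2633 Bond=26.6076
(1,1): Delta=-0.0239 Bond=3.8806
(2,0): Delta=-1.0000 Bond=88.7219
(2,1): Delta=-0.2096 Bond=27.9615
(2,2): Delta=-0.0103 Bond=2.2387
(3,0): Delta=-1.0000 Bond=115.3385
(3,1): Delta=-1.0000 Bond=115.3385
(3,2): Delta=-0.1520 Bond=26.6778
(3,3): Delta=0.0000 Bond=0.0000
V0=0.3951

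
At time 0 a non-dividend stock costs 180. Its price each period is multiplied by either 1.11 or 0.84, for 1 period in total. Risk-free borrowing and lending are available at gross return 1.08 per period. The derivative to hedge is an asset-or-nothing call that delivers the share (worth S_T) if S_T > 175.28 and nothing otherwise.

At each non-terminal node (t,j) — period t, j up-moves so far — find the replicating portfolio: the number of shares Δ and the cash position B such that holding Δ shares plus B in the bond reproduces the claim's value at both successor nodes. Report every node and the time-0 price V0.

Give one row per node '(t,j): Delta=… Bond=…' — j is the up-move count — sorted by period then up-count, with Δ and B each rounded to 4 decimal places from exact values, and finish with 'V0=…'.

No-arbitrage ⇒ martingale measure with p* = (R−d)/(u−d) = 0.8889.
Payoff layer (t=1): V(1,0)=0.0000, V(1,1)=199.8000
Node (0,0) S=180.0000: V=(p*·199.8000+(1−p*)·0.0000)/1.08=164.4444; Δ=(199.8000−0.0000)/(199.8000−151.2000)=4.1111; B=V−Δ·S=-575.5556
Root portfolio cost Δ·180+B reproduces V0=164.4444.

(0,0): Delta=4.1111 Bond=-575.5556
V0=164.4444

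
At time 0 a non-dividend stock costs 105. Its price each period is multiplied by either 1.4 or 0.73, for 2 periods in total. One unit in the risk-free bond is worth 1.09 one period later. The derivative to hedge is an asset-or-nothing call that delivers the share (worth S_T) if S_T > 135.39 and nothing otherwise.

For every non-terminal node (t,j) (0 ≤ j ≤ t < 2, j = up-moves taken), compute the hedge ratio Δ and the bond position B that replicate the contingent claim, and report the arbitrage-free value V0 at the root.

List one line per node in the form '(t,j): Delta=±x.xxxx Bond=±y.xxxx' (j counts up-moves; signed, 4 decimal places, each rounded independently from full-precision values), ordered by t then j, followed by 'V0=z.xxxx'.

Under the risk-neutral measure, an up-move has probability p* = (R−d)/(u−d) = 0.5373 and values discount at R = 1.09.
Payoff layer (t=2): V(2,0)=0.0000, V(2,1)=0.0000, V(2,2)=205.8000
Node (1,0) S=76.6500: V=(p*·0.0000+(1−p*)·0.0000)/1.09=0.0000; Δ=(0.0000−0.0000)/(107.3100−55.9545)=0.0000; B=V−Δ·S=0.0000
Node (1,1) S=147.0000: V=(p*·205.8000+(1−p*)·0.0000)/1.09=101.4487; Δ=(205.8000−0.0000)/(205.8000−107.3100)=2.0896; B=V−Δ·S=-205.7155
Node (0,0) S=105.0000: V=(p*·101.4487+(1−p*)·0.0000)/1.09=50.0090; Δ=(101.4487−0.0000)/(147.0000−76.6500)=1.4421; B=V−Δ·S=-101.4070
Check: Δ(0,0)·S0 + B(0,0) = 50.0090 = V0.

(0,0): Delta=1.4421 Bond=-101.4070
(1,0): Delta=0.0000 Bond=0.0000
(1,1): Delta=2.0896 Bond=-205.7155
V0=50.0090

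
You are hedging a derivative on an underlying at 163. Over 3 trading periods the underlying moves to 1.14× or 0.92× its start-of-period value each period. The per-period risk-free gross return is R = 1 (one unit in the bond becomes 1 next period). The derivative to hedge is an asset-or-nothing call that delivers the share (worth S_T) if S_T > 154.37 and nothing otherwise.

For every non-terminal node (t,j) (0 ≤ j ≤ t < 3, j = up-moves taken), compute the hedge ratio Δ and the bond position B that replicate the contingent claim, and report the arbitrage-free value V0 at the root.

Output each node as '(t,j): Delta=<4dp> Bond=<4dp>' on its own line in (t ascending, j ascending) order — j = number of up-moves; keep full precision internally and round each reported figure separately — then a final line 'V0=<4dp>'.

(0,0): Delta=2.4333 Bond=-266.3446
(1,0): Delta=3.4483 Bond=-418.5416
(1,1): Delta=1.0000 Bond=0.0000
(2,0): Delta=5.1818 Bond=-657.7082
(2,1): Delta=1.0000 Bond=0.0000
(2,2): Delta=1.0000 Bond=0.0000
V0=130.2910

The replicating-portfolio and risk-neutral prices coincide; use p* = (1−0.92)/(1.14−0.92) = 0.3636 for the latter.
Terminal payoffs: V(3,0)=0.0000, V(3,1)=157.2780, V(3,2)=194.8880, V(3,3)=241.4917
  t=2,j=0: stock 137.9632 → up 157.2780 (V=157.2780), down 126.9261 (V=0.0000). Price 57.1920; hedge Δ=5.1818, bond B=-657.7082.
  t=2,j=1: stock 170.9544 → up 194.8880 (V=194.8880), down 157.2780 (V=157.2780). Price 170.9544; hedge Δ=1.0000, bond B=0.0000.
  t=2,j=2: stock 211.8348 → up 241.4917 (V=241.4917), down 194.8880 (V=194.8880). Price 211.8348; hedge Δ=1.0000, bond B=0.0000.
  t=1,j=0: stock 149.9600 → up 170.9544 (V=170.9544), down 137.9632 (V=57.1920). Price 98.5602; hedge Δ=3.4483, bond B=-418.5416.
  t=1,j=1: stock 185.8200 → up 211.8348 (V=211.8348), down 170.9544 (V=170.9544). Price 185.8200; hedge Δ=1.0000, bond B=0.0000.
  t=0,j=0: stock 163.0000 → up 185.8200 (V=185.8200), down 149.9600 (V=98.5602). Price 130.2910; hedge Δ=2.4333, bond B=-266.3446.
Each (Δ,B) replicates both successor values, so the strategy is self-financing and V0 is arbitrage-free.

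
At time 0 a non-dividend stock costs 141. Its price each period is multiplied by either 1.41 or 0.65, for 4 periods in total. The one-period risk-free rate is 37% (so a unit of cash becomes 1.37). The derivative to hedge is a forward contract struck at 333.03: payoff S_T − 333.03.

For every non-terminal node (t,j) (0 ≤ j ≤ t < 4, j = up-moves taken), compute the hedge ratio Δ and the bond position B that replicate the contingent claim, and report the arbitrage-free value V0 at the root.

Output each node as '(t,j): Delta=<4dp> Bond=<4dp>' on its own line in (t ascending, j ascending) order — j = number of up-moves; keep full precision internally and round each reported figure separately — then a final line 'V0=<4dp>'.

(0,0): Delta=1.0000 Bond=-94.5368
(1,0): Delta=1.0000 Bond=-129.5155
(1,1): Delta=1.0000 Bond=-129.5155
(2,0): Delta=1.0000 Bond=-177.4362
(2,1): Delta=1.0000 Bond=-177.4362
(2,2): Delta=1.0000 Bond=-177.4362
(3,0): Delta=1.0000 Bond=-243.0876
(3,1): Delta=1.0000 Bond=-243.0876
(3,2): Delta=1.0000 Bond=-243.0876
(3,3): Delta=1.0000 Bond=-243.0876
V0=46.4632

No-arbitrage ⇒ martingale measure with p* = (R−d)/(u−d) = 0.9474.
Terminal values V(4,·): V(4,0)=-307.8606, V(4,1)=-278.4318, V(4,2)=-214.5939, V(4,3)=-76.1148, V(4,4)=224.2784
Node (3,0) S=38.7221: V=(p*·-278.4318+(1−p*)·-307.8606)/1.37=-204.3655; Δ=(-278.4318−-307.8606)/(54.5982−25.1694)=1.0000; B=V−Δ·S=-243.0876
Node (3,1) S=83.9972: V=(p*·-214.5939+(1−p*)·-278.4318)/1.37=-159.0904; Δ=(-214.5939−-278.4318)/(118.4361−54.5982)=1.0000; B=V−Δ·S=-243.0876
Node (3,2) S=182.2094: V=(p*·-76.1148+(1−p*)·-214.5939)/1.37=-60.8782; Δ=(-76.1148−-214.5939)/(256.9152−118.4361)=1.0000; B=V−Δ·S=-243.0876
Node (3,3) S=395.2542: V=(p*·224.2784+(1−p*)·-76.1148)/1.37=152.1666; Δ=(224.2784−-76.1148)/(557.3084−256.9152)=1.0000; B=V−Δ·S=-243.0876
Node (2,0) S=59.5725: V=(p*·-159.0904+(1−p*)·-204.3655)/1.37=-117.8637; Δ=(-159.0904−-204.3655)/(83.9972−38.7221)=1.0000; B=V−Δ·S=-177.4362
Node (2,1) S=129.2265: V=(p*·-60.8782+(1−p*)·-159.0904)/1.37=-48.2097; Δ=(-60.8782−-159.0904)/(182.2094−83.9972)=1.0000; B=V−Δ·S=-177.4362
Node (2,2) S=280.3221: V=(p*·152.1666+(1−p*)·-60.8782)/1.37=102.8859; Δ=(152.1666−-60.8782)/(395.2542−182.2094)=1.0000; B=V−Δ·S=-177.4362
Node (1,0) S=91.6500: V=(p*·-48.2097+(1−p*)·-117.8637)/1.37=-37.8655; Δ=(-48.2097−-117.8637)/(129.2265−59.5725)=1.0000; B=V−Δ·S=-129.5155
Node (1,1) S=198.8100: V=(p*·102.8859+(1−p*)·-48.2097)/1.37=69.2945; Δ=(102.8859−-48.2097)/(280.3221−129.2265)=1.0000; B=V−Δ·S=-129.5155
Node (0,0) S=141.0000: V=(p*·69.2945+(1−p*)·-37.8655)/1.37=46.4632; Δ=(69.2945−-37.8655)/(198.8100−91.6500)=1.0000; B=V−Δ·S=-94.5368
Each (Δ,B) replicates both successor values, so the strategy is self-financing and V0 is arbitrage-free.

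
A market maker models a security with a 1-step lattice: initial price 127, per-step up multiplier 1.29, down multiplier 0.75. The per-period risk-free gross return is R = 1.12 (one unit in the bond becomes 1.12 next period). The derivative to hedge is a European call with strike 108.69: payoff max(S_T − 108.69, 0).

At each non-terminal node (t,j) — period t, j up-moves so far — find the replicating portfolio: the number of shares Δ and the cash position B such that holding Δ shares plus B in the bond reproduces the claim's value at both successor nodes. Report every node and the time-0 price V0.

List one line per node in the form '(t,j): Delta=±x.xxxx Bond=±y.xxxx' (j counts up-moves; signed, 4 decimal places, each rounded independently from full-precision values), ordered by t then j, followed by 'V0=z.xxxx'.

(0,0): Delta=0.8040 Bond=-68.3780
V0=33.7331

The replicating-portfolio and risk-neutral prices coincide; use p* = (1.12−0.75)/(1.29−0.75) = 0.6852 for the latter.
Payoff layer (t=1): V(1,0)=0.0000, V(1,1)=55.1400
  t=0,j=0: stock 127.0000 → up 163.8300 (V=55.1400), down 95.2500 (V=0.0000). Price 33.7331; hedge Δ=0.8040, bond B=-68.3780.
Each (Δ,B) replicates both successor values, so the strategy is self-financing and V0 is arbitrage-free.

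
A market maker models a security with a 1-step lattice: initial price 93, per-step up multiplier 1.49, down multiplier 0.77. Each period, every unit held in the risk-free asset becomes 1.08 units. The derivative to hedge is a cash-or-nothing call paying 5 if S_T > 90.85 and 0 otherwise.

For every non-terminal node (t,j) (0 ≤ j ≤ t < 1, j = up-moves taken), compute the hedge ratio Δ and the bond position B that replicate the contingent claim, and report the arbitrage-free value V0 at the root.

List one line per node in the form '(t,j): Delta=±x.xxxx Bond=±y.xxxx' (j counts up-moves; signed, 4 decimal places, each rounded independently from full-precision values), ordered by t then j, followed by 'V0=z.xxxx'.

(0,0): Delta=0.0747 Bond=-4.9511
V0=1.9933

Since d<R<u, set p* = (R−d)/(u−d) = 0.4306; price each node as the discounted p*-expectation of its children.
Terminal payoffs: V(1,0)=0.0000, V(1,1)=5.0000
(0,0): S=93.0000. Δ = (V_up−V_dn)/(S_up−S_dn) = (5.0000−0.0000)/(138.5700−71.6100) = 0.0747. V = [p*·5.0000 + (1−p*)·0.0000]/1.08 = 1.9933. B = V − Δ·S = -4.9511.
Self-financing check: at every node Δ·S+B equals the discounted successor values.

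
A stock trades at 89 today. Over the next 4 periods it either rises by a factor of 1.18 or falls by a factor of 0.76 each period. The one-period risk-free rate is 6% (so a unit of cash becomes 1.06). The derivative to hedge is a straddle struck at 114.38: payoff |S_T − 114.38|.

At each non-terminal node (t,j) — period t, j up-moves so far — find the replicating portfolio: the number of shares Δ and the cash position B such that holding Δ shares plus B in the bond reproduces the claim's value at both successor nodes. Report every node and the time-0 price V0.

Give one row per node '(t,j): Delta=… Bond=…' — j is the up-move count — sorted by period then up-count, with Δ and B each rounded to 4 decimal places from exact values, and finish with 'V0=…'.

(0,0): Delta=-0.0476 Bond=29.8289
(1,0): Delta=-1.0000 Bond=96.0357
(1,1): Delta=0.1977 Bond=5.8518
(2,0): Delta=-1.0000 Bond=101.7978
(2,1): Delta=-1.0000 Bond=101.7978
(2,2): Delta=0.5063 Bond=-32.0351
(3,0): Delta=-1.0000 Bond=107.9057
(3,1): Delta=-1.0000 Bond=107.9057
(3,2): Delta=-1.0000 Bond=107.9057
(3,3): Delta=0.8943 Bond=-90.7023
V0=25.5881

The replicating-portfolio and risk-neutral prices coincide; use p* = (1.06−0.76)/(1.18−0.76) = 0.7143 for the latter.
At expiry t=4: V(4,0)=84.6877, V(4,1)=68.2787, V(4,2)=42.8017, V(4,3)=3.2453, V(4,4)=58.1712
(3,0): S=39.0689. Δ = (V_up−V_dn)/(S_up−S_dn) = (68.2787−84.6877)/(46.1013−29.6923) = -1.0000. V = [p*·68.2787 + (1−p*)·84.6877]/1.06 = 68.8368. B = V − Δ·S = 107.9057.
(3,1): S=60.6596. Δ = (V_up−V_dn)/(S_up−S_dn) = (42.8017−68.2787)/(71.5783−46.1013) = -1.0000. V = [p*·42.8017 + (1−p*)·68.2787]/1.06 = 47.2461. B = V − Δ·S = 107.9057.
(3,2): S=94.1819. Δ = (V_up−V_dn)/(S_up−S_dn) = (3.2453−42.8017)/(111.1347−71.5783) = -1.0000. V = [p*·3.2453 + (1−p*)·42.8017]/1.06 = 13.7237. B = V − Δ·S = 107.9057.
(3,3): S=146.2298. Δ = (V_up−V_dn)/(S_up−S_dn) = (58.1712−3.2453)/(172.5512−111.1347) = 0.8943. V = [p*·58.1712 + (1−p*)·3.2453]/1.06 = 40.0737. B = V − Δ·S = -90.7023.
(2,0): S=51.4064. Δ = (V_up−V_dn)/(S_up−S_dn) = (47.2461−68.8368)/(60.6596−39.0689) = -1.0000. V = [p*·47.2461 + (1−p*)·68.8368]/1.06 = 50.3914. B = V − Δ·S = 101.7978.
(2,1): S=79.8152. Δ = (V_up−V_dn)/(S_up−S_dn) = (13.7237−47.2461)/(94.1819−60.6596) = -1.0000. V = [p*·13.7237 + (1−p*)·47.2461]/1.06 = 21.9826. B = V − Δ·S = 101.7978.
(2,2): S=123.9236. Δ = (V_up−V_dn)/(S_up−S_dn) = (40.0737−13.7237)/(146.2298−94.1819) = 0.5063. V = [p*·40.0737 + (1−p*)·13.7237]/1.06 = 30.7029. B = V − Δ·S = -32.0351.
(1,0): S=67.6400. Δ = (V_up−V_dn)/(S_up−S_dn) = (21.9826−50.3914)/(79.8152−51.4064) = -1.0000. V = [p*·21.9826 + (1−p*)·50.3914]/1.06 = 28.3957. B = V − Δ·S = 96.0357.
(1,1): S=105.0200. Δ = (V_up−V_dn)/(S_up−S_dn) = (30.7029−21.9826)/(123.9236−79.8152) = 0.1977. V = [p*·30.7029 + (1−p*)·21.9826]/1.06 = 26.6145. B = V − Δ·S = 5.8518.
(0,0): S=89.0000. Δ = (V_up−V_dn)/(S_up−S_dn) = (26.6145−28.3957)/(105.0200−67.6400) = -0.0476. V = [p*·26.6145 + (1−p*)·28.3957]/1.06 = 25.5881. B = V − Δ·S = 29.8289.
Check: Δ(0,0)·S0 + B(0,0) = 25.5881 = V0.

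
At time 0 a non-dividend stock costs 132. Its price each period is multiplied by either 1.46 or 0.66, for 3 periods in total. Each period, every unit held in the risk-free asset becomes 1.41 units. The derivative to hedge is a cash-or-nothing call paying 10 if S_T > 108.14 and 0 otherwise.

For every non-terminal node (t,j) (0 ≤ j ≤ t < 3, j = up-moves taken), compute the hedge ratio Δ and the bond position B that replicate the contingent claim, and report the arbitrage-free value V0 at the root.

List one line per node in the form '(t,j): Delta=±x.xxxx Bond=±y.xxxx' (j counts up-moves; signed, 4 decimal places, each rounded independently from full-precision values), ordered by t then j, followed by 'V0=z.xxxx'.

(0,0): Delta=0.0056 Bond=2.7905
(1,0): Delta=0.0954 Bond=-3.8903
(1,1): Delta=0.0029 Bond=4.4562
(2,0): Delta=0.0000 Bond=0.0000
(2,1): Delta=0.0983 Bond=-5.8511
(2,2): Delta=0.0000 Bond=7.0922
V0=3.5273

Since d<R<u, set p* = (R−d)/(u−d) = 0.9375; price each node as the discounted p*-expectation of its children.
At expiry t=3: V(3,0)=0.0000, V(3,1)=0.0000, V(3,2)=10.0000, V(3,3)=10.0000
Node (2,0) S=57.4992: V=(p*·0.0000+(1−p*)·0.0000)/1.41=0.0000; Δ=(0.0000−0.0000)/(83.9488−37.9495)=0.0000; B=V−Δ·S=0.0000
Node (2,1) S=127.1952: V=(p*·10.0000+(1−p*)·0.0000)/1.41=6.6489; Δ=(10.0000−0.0000)/(185.7050−83.9488)=0.0983; B=V−Δ·S=-5.8511
Node (2,2) S=281.3712: V=(p*·10.0000+(1−p*)·10.0000)/1.41=7.0922; Δ=(10.0000−10.0000)/(410.8020−185.7050)=0.0000; B=V−Δ·S=7.0922
Node (1,0) S=87.1200: V=(p*·6.6489+(1−p*)·0.0000)/1.41=4.4208; Δ=(6.6489−0.0000)/(127.1952−57.4992)=0.0954; B=V−Δ·S=-3.8903
Node (1,1) S=192.7200: V=(p*·7.0922+(1−p*)·6.6489)/1.41=5.0103; Δ=(7.0922−6.6489)/(281.3712−127.1952)=0.0029; B=V−Δ·S=4.4562
Node (0,0) S=132.0000: V=(p*·5.0103+(1−p*)·4.4208)/1.41=3.5273; Δ=(5.0103−4.4208)/(192.7200−87.1200)=0.0056; B=V−Δ·S=2.7905
The time-0 hedge costs 3.5273, which is the no-arbitrage price.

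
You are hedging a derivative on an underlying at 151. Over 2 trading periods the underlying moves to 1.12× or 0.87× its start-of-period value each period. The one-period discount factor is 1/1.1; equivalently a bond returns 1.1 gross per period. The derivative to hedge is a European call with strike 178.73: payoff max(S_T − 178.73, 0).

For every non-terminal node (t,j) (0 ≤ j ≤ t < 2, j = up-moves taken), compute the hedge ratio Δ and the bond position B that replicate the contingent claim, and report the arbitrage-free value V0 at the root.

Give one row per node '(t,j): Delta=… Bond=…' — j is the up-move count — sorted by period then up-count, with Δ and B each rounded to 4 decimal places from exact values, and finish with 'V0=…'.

(0,0): Delta=0.2367 Bond=-28.2704
(1,0): Delta=0.0000 Bond=0.0000
(1,1): Delta=0.2527 Bond=-33.8016
V0=7.4738

No-arbitrage ⇒ martingale measure with p* = (R−d)/(u−d) = 0.9200.
At expiry t=2: V(2,0)=0.0000, V(2,1)=0.0000, V(2,2)=10.6844
  t=1,j=0: stock 131.3700 → up 147.1344 (V=0.0000), down 114.2919 (V=0.0000). Price 0.0000; hedge Δ=0.0000, bond B=0.0000.
  t=1,j=1: stock 169.1200 → up 189.4144 (V=10.6844), down 147.1344 (V=0.0000). Price 8.9360; hedge Δ=0.2527, bond B=-33.8016.
  t=0,j=0: stock 151.0000 → up 169.1200 (V=8.9360), down 131.3700 (V=0.0000). Price 7.4738; hedge Δ=0.2367, bond B=-28.2704.
Check: Δ(0,0)·S0 + B(0,0) = 7.4738 = V0.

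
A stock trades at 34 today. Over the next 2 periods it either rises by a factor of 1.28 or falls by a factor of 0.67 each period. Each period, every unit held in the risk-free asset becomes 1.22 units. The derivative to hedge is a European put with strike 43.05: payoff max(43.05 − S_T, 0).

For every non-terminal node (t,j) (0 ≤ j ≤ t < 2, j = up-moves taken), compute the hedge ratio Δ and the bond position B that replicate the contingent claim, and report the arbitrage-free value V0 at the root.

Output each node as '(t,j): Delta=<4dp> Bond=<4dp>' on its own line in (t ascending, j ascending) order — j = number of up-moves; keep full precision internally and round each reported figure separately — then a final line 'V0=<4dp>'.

Since d<R<u, set p* = (R−d)/(u−d) = 0.9016; price each node as the discounted p*-expectation of its children.
Terminal payoffs: V(2,0)=27.7874, V(2,1)=13.8916, V(2,2)=0.0000
Node (1,0) S=22.7800: V=(p*·13.8916+(1−p*)·27.7874)/1.22=12.5069; Δ=(13.8916−27.7874)/(29.1584−15.2626)=-1.0000; B=V−Δ·S=35.2869
Node (1,1) S=43.5200: V=(p*·0.0000+(1−p*)·13.8916)/1.22=1.1200; Δ=(0.0000−13.8916)/(55.7056−29.1584)=-0.5233; B=V−Δ·S=23.8931
Node (0,0) S=34.0000: V=(p*·1.1200+(1−p*)·12.5069)/1.22=1.8361; Δ=(1.1200−12.5069)/(43.5200−22.7800)=-0.5490; B=V−Δ·S=20.5031
Self-financing check: at every node Δ·S+B equals the discounted successor values.

(0,0): Delta=-0.5490 Bond=20.5031
(1,0): Delta=-1.0000 Bond=35.2869
(1,1): Delta=-0.5233 Bond=23.8931
V0=1.8361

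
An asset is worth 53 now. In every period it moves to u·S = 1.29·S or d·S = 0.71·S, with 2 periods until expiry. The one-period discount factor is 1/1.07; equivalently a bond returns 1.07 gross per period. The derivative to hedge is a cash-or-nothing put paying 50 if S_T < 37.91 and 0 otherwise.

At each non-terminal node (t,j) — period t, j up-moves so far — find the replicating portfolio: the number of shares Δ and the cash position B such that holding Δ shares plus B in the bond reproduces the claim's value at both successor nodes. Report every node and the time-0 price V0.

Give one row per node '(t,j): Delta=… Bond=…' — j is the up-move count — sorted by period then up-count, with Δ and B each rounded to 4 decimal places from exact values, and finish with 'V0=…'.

The replicating-portfolio and risk-neutral prices coincide; use p* = (1.07−0.71)/(1.29−0.71) = 0.6207 for the latter.
Payoff layer (t=2): V(2,0)=50.0000, V(2,1)=0.0000, V(2,2)=0.0000
(1,0): S=37.6300. Δ = (V_up−V_dn)/(S_up−S_dn) = (0.0000−50.0000)/(48.5427−26.7173) = -2.2909. V = [p*·0.0000 + (1−p*)·50.0000]/1.07 = 17.7248. B = V − Δ·S = 103.9317.
(1,1): S=68.3700. Δ = (V_up−V_dn)/(S_up−S_dn) = (0.0000−0.0000)/(88.1973−48.5427) = 0.0000. V = [p*·0.0000 + (1−p*)·0.0000]/1.07 = 0.0000. B = V − Δ·S = 0.0000.
(0,0): S=53.0000. Δ = (V_up−V_dn)/(S_up−S_dn) = (0.0000−17.7248)/(68.3700−37.6300) = -0.5766. V = [p*·0.0000 + (1−p*)·17.7248]/1.07 = 6.2834. B = V − Δ·S = 36.8433.
The time-0 hedge costs 6.2834, which is the no-arbitrage price.

(0,0): Delta=-0.5766 Bond=36.8433
(1,0): Delta=-2.2909 Bond=103.9317
(1,1): Delta=0.0000 Bond=0.0000
V0=6.2834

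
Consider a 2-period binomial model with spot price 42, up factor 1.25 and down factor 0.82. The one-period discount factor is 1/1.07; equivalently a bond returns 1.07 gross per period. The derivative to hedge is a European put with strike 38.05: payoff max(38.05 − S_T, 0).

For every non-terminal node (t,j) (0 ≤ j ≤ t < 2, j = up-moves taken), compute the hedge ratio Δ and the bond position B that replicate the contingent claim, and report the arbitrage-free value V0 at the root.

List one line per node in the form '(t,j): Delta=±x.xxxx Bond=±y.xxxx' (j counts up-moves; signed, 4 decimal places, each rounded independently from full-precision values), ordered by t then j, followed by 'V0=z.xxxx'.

No-arbitrage ⇒ martingale measure with p* = (R−d)/(u−d) = 0.5814.
Payoff layer (t=2): V(2,0)=9.8092, V(2,1)=0.0000, V(2,2)=0.0000
Node (1,0) S=34.4400: V=(p*·0.0000+(1−p*)·9.8092)/1.07=3.8375; Δ=(0.0000−9.8092)/(43.0500−28.2408)=-0.6624; B=V−Δ·S=26.6496
Node (1,1) S=52.5000: V=(p*·0.0000+(1−p*)·0.0000)/1.07=0.0000; Δ=(0.0000−0.0000)/(65.6250−43.0500)=0.0000; B=V−Δ·S=0.0000
Node (0,0) S=42.0000: V=(p*·0.0000+(1−p*)·3.8375)/1.07=1.5013; Δ=(0.0000−3.8375)/(52.5000−34.4400)=-0.2125; B=V−Δ·S=10.4259
The time-0 hedge costs 1.5013, which is the no-arbitrage price.

(0,0): Delta=-0.2125 Bond=10.4259
(1,0): Delta=-0.6624 Bond=26.6496
(1,1): Delta=0.0000 Bond=0.0000
V0=1.5013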